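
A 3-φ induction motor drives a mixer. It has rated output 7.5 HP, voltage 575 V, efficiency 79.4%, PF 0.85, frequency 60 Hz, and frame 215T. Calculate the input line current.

8.32 A

P_out = 7.5 × 746 = 5595 W
P_in = P_out / η = 5595 / 0.794 = 7047 W
I_L = P_in / (√3·V_L·cosφ) = 7047 / (1.732 × 575 × 0.85) = 8.32 A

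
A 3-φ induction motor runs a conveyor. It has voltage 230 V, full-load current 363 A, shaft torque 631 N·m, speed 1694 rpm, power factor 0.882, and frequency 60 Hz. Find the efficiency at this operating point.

87.8 %

ω = 2π × 1694/60 = 177.4 rad/s; P_out = τω = 631 × 177.4 = 111939 W
P_in = √3·V_L·I_L·cosφ = 1.732 × 230 × 363 × 0.882 = 127541 W
η = P_out / P_in = 111939 / 127541 = 0.878 = 87.8%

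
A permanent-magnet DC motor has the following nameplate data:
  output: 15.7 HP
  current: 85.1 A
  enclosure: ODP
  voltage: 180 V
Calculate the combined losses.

P_in = V·I = 180×85.1 = 15318 W
P_out = 15.7×746 = 11712 W
Losses = P_in − P_out = 15318 − 11712 = 3606 W

3.61 kW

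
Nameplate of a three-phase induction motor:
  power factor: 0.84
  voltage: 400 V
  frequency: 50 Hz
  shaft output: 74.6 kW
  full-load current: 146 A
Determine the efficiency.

87.8 %

P_out = 74.6 kW = 74600 W
P_in = √3·V_L·I_L·cosφ = 1.732 × 400 × 146 × 0.84 = 84965 W
η = P_out / P_in = 74600 / 84965 = 0.878 = 87.8%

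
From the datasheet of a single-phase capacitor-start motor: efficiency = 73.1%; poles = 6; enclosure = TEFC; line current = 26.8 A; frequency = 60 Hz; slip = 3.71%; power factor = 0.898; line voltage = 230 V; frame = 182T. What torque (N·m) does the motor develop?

33.4 N·m

P_in = V·I·cosφ = 230 × 26.8 × 0.898 = 5535 W
P_out = η·P_in = 0.731 × 5535 = 4046 W
n_s = 120×60/6 = 1200 rpm; n = 1200×(1−0.0371) = 1155 rpm
ω = 2π×1155/60 = 121 rad/s
τ = P_out/ω = 4046/121 = 33.4 N·m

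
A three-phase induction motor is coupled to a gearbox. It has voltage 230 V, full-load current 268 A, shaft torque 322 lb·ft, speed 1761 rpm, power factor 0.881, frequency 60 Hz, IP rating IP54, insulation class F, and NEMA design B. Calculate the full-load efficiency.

τ = 322 lb·ft × 1.356 = 436.6 N·m
ω = 2π × 1761/60 = 184.4 rad/s; P_out = τω = 436.6 × 184.4 = 80509 W
P_in = √3·V_L·I_L·cosφ = 1.732 × 230 × 268 × 0.881 = 94056 W
η = P_out / P_in = 80509 / 94056 = 0.856 = 85.6%

85.6 %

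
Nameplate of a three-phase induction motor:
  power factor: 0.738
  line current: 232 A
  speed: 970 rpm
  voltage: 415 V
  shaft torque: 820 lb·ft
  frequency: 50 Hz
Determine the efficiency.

τ = 820 lb·ft × 1.356 = 1112 N·m
ω = 2π × 970/60 = 101.6 rad/s; P_out = τω = 1112 × 101.6 = 112979 W
P_in = √3·V_L·I_L·cosφ = 1.732 × 415 × 232 × 0.738 = 123067 W
η = P_out / P_in = 112979 / 123067 = 0.918 = 91.8%

91.8 %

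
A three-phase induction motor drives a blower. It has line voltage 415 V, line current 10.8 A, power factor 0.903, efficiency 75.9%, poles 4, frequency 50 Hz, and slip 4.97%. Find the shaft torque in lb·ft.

P_in = √3·V·I·cosφ = 1.732 × 415 × 10.8 × 0.903 = 7010 W
P_out = η·P_in = 0.759 × 7010 = 5321 W
n_s = 120×50/4 = 1500 rpm; n = 1500×(1−0.0497) = 1425 rpm
ω = 2π×1425/60 = 149.2 rad/s
τ = P_out/ω = 5321/149.2 = 35.66 N·m
In lb·ft: 35.66/1.356 = 26.3 lb·ft

26.3 lb·ft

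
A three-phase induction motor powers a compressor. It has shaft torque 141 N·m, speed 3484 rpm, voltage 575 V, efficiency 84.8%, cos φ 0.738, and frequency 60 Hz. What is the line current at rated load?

ω = 2π×3484/60 = 364.8 rad/s; P_out = τω = 141 × 364.8 = 51437 W
P_in = P_out / η = 51437 / 0.848 = 60657 W
I_L = P_in / (√3·V_L·cosφ) = 60657 / (1.732 × 575 × 0.738) = 82.5 A

82.5 A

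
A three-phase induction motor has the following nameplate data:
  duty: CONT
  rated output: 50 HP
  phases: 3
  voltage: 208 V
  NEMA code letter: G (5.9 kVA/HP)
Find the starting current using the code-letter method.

S_LR = 5.9 × 50 = 295 kVA
I_LR = S_LR/(√3·V_L) = 295000/(1.732×208) = 819 A

819 A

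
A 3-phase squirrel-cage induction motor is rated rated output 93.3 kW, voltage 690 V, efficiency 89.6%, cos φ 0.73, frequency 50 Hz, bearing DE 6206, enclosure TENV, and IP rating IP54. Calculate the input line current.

119 A

P_out = 93.3 kW = 93300 W
P_in = P_out / η = 93300 / 0.896 = 104129 W
I_L = P_in / (√3·V_L·cosφ) = 104129 / (1.732 × 690 × 0.73) = 119 A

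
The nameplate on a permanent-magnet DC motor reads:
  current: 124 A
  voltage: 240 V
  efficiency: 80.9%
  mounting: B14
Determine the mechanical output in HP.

32.3 HP

P_in = V·I = 240 × 124 = 29760 W
P_out = η·P_in = 0.809 × 29760 = 24076 W
= 24076/746 = 32.3 HP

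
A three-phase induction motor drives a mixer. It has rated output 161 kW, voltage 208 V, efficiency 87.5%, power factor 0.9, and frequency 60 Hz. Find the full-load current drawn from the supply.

567 A

P_out = 161 kW = 161000 W
P_in = P_out / η = 161000 / 0.875 = 184000 W
I_L = P_in / (√3·V_L·cosφ) = 184000 / (1.732 × 208 × 0.9) = 567 A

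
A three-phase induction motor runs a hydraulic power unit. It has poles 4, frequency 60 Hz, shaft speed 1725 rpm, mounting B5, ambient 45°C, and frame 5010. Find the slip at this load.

4.2 %

n_s = 120f/p = 120×60/4 = 1800 rpm
s = (n_s − n)/n_s = (1800 − 1725)/1800 = 0.0417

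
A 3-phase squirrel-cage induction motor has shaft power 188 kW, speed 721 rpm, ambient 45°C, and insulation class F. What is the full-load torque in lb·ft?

1840 lb·ft

ω = 2π × 721/60 = 75.5 rad/s
τ = P/ω = 188000/75.5 = 2490 N·m
In lb·ft: 2490/1.356 = 1840 lb·ft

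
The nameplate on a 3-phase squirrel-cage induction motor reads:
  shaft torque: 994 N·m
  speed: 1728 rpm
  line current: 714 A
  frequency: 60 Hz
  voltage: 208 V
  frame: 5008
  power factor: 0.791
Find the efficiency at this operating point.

ω = 2π × 1728/60 = 181 rad/s; P_out = τω = 994 × 181 = 179914 W
P_in = √3·V_L·I_L·cosφ = 1.732 × 208 × 714 × 0.791 = 203463 W
η = P_out / P_in = 179914 / 203463 = 0.884 = 88.4%

88.4 %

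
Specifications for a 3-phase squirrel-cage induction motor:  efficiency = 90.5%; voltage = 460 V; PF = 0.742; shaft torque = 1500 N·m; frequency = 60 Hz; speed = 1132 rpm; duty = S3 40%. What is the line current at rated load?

332 A

ω = 2π×1132/60 = 118.5 rad/s; P_out = τω = 1500 × 118.5 = 177750 W
P_in = P_out / η = 177750 / 0.905 = 196409 W
I_L = P_in / (√3·V_L·cosφ) = 196409 / (1.732 × 460 × 0.742) = 332 A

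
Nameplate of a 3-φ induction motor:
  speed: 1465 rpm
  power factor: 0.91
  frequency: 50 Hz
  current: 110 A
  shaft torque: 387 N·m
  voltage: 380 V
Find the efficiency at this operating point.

ω = 2π × 1465/60 = 153.4 rad/s; P_out = τω = 387 × 153.4 = 59366 W
P_in = √3·V_L·I_L·cosφ = 1.732 × 380 × 110 × 0.91 = 65882 W
η = P_out / P_in = 59366 / 65882 = 0.901 = 90.1%

90.1 %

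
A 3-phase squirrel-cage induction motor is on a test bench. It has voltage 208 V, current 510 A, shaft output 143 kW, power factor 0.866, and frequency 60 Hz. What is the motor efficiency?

P_out = 143 kW = 143000 W
P_in = √3·V_L·I_L·cosφ = 1.732 × 208 × 510 × 0.866 = 159111 W
η = P_out / P_in = 143000 / 159111 = 0.899 = 89.9%

89.9 %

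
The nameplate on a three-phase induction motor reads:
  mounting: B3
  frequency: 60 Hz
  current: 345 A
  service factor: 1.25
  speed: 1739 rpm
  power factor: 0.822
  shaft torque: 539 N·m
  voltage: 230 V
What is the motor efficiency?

ω = 2π × 1739/60 = 182.1 rad/s; P_out = τω = 539 × 182.1 = 98152 W
P_in = √3·V_L·I_L·cosφ = 1.732 × 230 × 345 × 0.822 = 112971 W
η = P_out / P_in = 98152 / 112971 = 0.869 = 86.9%

86.9 %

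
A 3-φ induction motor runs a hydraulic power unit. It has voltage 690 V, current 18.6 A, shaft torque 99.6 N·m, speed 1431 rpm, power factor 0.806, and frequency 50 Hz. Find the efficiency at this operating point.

83.3 %

ω = 2π × 1431/60 = 149.9 rad/s; P_out = τω = 99.6 × 149.9 = 14930 W
P_in = √3·V_L·I_L·cosφ = 1.732 × 690 × 18.6 × 0.806 = 17916 W
η = P_out / P_in = 14930 / 17916 = 0.833 = 83.3%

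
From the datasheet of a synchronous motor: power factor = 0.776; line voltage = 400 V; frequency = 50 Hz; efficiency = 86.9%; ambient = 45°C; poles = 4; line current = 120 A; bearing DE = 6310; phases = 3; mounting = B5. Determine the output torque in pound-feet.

263 lb·ft

P_in = √3·V·I·cosφ = 1.732 × 400 × 120 × 0.776 = 64514 W
P_out = η·P_in = 0.869 × 64514 = 56063 W
n = n_s = 120×50/4 = 1500 rpm (synchronous)
ω = 2π×1500/60 = 157.1 rad/s
τ = P_out/ω = 56063/157.1 = 356.9 N·m
In lb·ft: 356.9/1.356 = 263 lb·ft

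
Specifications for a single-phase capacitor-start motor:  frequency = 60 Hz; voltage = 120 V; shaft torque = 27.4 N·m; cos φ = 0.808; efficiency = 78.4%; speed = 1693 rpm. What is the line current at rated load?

ω = 2π×1693/60 = 177.3 rad/s; P_out = τω = 27.4 × 177.3 = 4858 W
P_in = P_out / η = 4858 / 0.784 = 6196 W
I = P_in / (V·cosφ) = 6196 / (120 × 0.808) = 63.9 A

63.9 A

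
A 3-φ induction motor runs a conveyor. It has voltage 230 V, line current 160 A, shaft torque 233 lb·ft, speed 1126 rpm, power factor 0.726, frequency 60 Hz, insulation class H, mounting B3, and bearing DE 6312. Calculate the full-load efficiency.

80.5 %

τ = 233 lb·ft × 1.356 = 315.9 N·m
ω = 2π × 1126/60 = 117.9 rad/s; P_out = τω = 315.9 × 117.9 = 37245 W
P_in = √3·V_L·I_L·cosφ = 1.732 × 230 × 160 × 0.726 = 46273 W
η = P_out / P_in = 37245 / 46273 = 0.805 = 80.5%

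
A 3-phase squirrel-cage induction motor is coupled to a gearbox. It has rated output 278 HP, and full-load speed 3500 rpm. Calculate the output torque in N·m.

566 N·m

P_out = 278 × 746 = 207388 W
ω = 2π × 3500/60 = 366.5 rad/s
τ = P_out/ω = 207388/366.5 = 566 N·m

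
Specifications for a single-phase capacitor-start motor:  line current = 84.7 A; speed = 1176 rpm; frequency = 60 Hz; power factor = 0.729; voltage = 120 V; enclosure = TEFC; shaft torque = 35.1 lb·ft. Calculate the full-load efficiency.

79.1 %

τ = 35.1 lb·ft × 1.356 = 47.6 N·m
ω = 2π × 1176/60 = 123.2 rad/s; P_out = τω = 47.6 × 123.2 = 5864 W
P_in = V·I·cosφ = 120 × 84.7 × 0.729 = 7410 W
η = P_out / P_in = 5864 / 7410 = 0.791 = 79.1%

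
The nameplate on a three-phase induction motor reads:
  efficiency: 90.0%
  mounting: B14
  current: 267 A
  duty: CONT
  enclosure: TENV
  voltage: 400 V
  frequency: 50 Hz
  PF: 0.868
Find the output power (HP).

194 HP

P_in = √3·V·I·cosφ = 1.732 × 400 × 267 × 0.868 = 160561 W
P_out = η·P_in = 0.9 × 160561 = 144505 W
= 144505/746 = 194 HP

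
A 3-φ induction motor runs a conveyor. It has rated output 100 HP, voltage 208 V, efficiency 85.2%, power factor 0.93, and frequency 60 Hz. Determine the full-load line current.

261 A

P_out = 100 × 746 = 74600 W
P_in = P_out / η = 74600 / 0.852 = 87559 W
I_L = P_in / (√3·V_L·cosφ) = 87559 / (1.732 × 208 × 0.93) = 261 A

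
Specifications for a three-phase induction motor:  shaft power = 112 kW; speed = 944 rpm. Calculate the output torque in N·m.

1130 N·m

ω = 2π × 944/60 = 98.86 rad/s
τ = P/ω = 112000/98.86 = 1130 N·m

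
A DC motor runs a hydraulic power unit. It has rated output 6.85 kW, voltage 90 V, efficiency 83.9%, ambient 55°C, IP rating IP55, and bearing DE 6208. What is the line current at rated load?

90.7 A

P_out = 6.85 kW = 6850 W
P_in = P_out / η = 6850 / 0.839 = 8164 W
I = P_in / V = 8164 / 90 = 90.7 A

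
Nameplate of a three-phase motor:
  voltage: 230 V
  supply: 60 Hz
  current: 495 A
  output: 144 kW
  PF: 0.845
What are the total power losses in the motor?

P_in = √3·V·I·cosφ = 1.732×230×495×0.845 = 166624 W
P_out = 144000 W
Losses = P_in − P_out = 166624 − 144000 = 22624 W

22.6 kW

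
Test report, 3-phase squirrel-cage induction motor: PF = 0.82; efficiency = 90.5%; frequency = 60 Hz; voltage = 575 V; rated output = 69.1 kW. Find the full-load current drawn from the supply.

P_out = 69.1 kW = 69100 W
P_in = P_out / η = 69100 / 0.905 = 76354 W
I_L = P_in / (√3·V_L·cosφ) = 76354 / (1.732 × 575 × 0.82) = 93.5 A

93.5 A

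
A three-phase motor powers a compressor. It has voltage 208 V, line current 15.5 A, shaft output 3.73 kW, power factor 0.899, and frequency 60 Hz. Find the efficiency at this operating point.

74.3 %

P_out = 3.73 kW = 3730 W
P_in = √3·V_L·I_L·cosφ = 1.732 × 208 × 15.5 × 0.899 = 5020 W
η = P_out / P_in = 3730 / 5020 = 0.743 = 74.3%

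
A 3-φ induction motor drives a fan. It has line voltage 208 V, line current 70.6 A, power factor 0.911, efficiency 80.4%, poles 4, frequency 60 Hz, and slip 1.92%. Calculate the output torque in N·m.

P_in = √3·V·I·cosφ = 1.732 × 208 × 70.6 × 0.911 = 23170 W
P_out = η·P_in = 0.804 × 23170 = 18629 W
n_s = 120×60/4 = 1800 rpm; n = 1800×(1−0.0192) = 1765 rpm
ω = 2π×1765/60 = 184.8 rad/s
τ = P_out/ω = 18629/184.8 = 101 N·m

101 N·m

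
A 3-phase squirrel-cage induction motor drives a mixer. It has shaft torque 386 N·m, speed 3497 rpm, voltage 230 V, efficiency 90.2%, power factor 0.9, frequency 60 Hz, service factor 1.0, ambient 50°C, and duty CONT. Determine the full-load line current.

ω = 2π×3497/60 = 366.2 rad/s; P_out = τω = 386 × 366.2 = 141353 W
P_in = P_out / η = 141353 / 0.902 = 156711 W
I_L = P_in / (√3·V_L·cosφ) = 156711 / (1.732 × 230 × 0.9) = 437 A

437 A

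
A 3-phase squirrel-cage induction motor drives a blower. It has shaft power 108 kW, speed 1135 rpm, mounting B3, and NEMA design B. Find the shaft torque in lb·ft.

670 lb·ft

ω = 2π × 1135/60 = 118.9 rad/s
τ = P/ω = 108000/118.9 = 908.3 N·m
In lb·ft: 908.3/1.356 = 670 lb·ft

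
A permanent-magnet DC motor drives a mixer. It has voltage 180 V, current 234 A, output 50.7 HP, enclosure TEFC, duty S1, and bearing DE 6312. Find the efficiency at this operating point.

P_out = 50.7 × 746 = 37822 W
P_in = V·I = 180 × 234 = 42120 W
η = P_out / P_in = 37822 / 42120 = 0.898 = 89.8%

89.8 %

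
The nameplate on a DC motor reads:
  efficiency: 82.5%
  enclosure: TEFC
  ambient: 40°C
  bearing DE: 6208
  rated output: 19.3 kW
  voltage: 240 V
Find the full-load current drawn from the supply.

97.5 A

P_out = 19.3 kW = 19300 W
P_in = P_out / η = 19300 / 0.825 = 23394 W
I = P_in / V = 23394 / 240 = 97.5 A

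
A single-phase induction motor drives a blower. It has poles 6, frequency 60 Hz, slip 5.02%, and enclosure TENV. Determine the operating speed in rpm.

n_s = 120f/p = 120×60/6 = 1200 rpm
n = n_s(1 − s) = 1200 × (1 − 0.0502) = 1140 rpm

1140 rpm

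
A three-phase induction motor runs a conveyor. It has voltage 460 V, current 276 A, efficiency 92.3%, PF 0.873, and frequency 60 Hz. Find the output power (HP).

P_in = √3·V·I·cosφ = 1.732 × 460 × 276 × 0.873 = 191968 W
P_out = η·P_in = 0.923 × 191968 = 177186 W
= 177186/746 = 238 HP

238 HP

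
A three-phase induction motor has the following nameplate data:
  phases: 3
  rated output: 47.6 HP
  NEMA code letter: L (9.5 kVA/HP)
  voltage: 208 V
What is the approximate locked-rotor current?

1260 A

S_LR = 9.5 × 47.6 = 452.2 kVA
I_LR = S_LR/(√3·V_L) = 452200/(1.732×208) = 1260 A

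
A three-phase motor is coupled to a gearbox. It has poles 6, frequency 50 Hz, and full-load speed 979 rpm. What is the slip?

n_s = 120f/p = 120×50/6 = 1000 rpm
s = (n_s − n)/n_s = (1000 − 979)/1000 = 0.0210

2.10 %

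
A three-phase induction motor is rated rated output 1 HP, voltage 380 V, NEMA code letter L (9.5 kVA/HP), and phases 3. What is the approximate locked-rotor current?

14.4 A

S_LR = 9.5 × 1 = 9.5 kVA
I_LR = S_LR/(√3·V_L) = 9500/(1.732×380) = 14.4 A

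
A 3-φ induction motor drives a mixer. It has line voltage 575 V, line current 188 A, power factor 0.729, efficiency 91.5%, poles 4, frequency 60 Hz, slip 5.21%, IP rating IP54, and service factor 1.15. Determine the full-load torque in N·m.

P_in = √3·V·I·cosφ = 1.732 × 575 × 188 × 0.729 = 136490 W
P_out = η·P_in = 0.915 × 136490 = 124888 W
n_s = 120×60/4 = 1800 rpm; n = 1800×(1−0.0521) = 1706 rpm
ω = 2π×1706/60 = 178.7 rad/s
τ = P_out/ω = 124888/178.7 = 699 N·m

699 N·m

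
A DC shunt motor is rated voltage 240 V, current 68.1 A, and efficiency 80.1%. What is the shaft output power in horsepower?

17.5 HP

P_in = V·I = 240 × 68.1 = 16344 W
P_out = η·P_in = 0.801 × 16344 = 13092 W
= 13092/746 = 17.5 HP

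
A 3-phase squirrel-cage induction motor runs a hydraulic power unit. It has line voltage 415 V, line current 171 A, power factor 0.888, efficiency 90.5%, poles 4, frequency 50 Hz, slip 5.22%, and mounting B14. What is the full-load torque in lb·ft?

P_in = √3·V·I·cosφ = 1.732 × 415 × 171 × 0.888 = 109145 W
P_out = η·P_in = 0.905 × 109145 = 98776 W
n_s = 120×50/4 = 1500 rpm; n = 1500×(1−0.0522) = 1422 rpm
ω = 2π×1422/60 = 148.9 rad/s
τ = P_out/ω = 98776/148.9 = 663.4 N·m
In lb·ft: 663.4/1.356 = 489 lb·ft

489 lb·ft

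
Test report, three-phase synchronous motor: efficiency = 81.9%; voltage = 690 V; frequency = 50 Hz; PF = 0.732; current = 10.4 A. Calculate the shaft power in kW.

7.45 kW

P_in = √3·V·I·cosφ = 1.732 × 690 × 10.4 × 0.732 = 9098 W
P_out = η·P_in = 0.819 × 9098 = 7451 W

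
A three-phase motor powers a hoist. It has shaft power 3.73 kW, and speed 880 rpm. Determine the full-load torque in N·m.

40.5 N·m

ω = 2π × 880/60 = 92.15 rad/s
τ = P/ω = 3730/92.15 = 40.5 N·m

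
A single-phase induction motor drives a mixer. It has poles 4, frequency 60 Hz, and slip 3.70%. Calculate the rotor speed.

1733 rpm

n_s = 120f/p = 120×60/4 = 1800 rpm
n = n_s(1 − s) = 1800 × (1 − 0.037) = 1733 rpm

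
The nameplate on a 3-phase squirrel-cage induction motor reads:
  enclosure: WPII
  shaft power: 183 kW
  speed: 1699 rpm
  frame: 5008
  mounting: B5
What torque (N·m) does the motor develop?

1030 N·m

ω = 2π × 1699/60 = 177.9 rad/s
τ = P/ω = 183000/177.9 = 1030 N·m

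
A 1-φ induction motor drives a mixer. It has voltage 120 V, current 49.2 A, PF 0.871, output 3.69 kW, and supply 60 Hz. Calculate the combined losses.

1450 W

P_in = V·I·cosφ = 120×49.2×0.871 = 5142 W
P_out = 3690 W
Losses = P_in − P_out = 5142 − 3690 = 1452 W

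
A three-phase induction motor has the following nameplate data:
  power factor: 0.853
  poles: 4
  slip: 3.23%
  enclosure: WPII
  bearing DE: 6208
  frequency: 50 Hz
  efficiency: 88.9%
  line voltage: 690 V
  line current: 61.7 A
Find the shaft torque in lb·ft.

P_in = √3·V·I·cosφ = 1.732 × 690 × 61.7 × 0.853 = 62897 W
P_out = η·P_in = 0.889 × 62897 = 55915 W
n_s = 120×50/4 = 1500 rpm; n = 1500×(1−0.0323) = 1452 rpm
ω = 2π×1452/60 = 152.1 rad/s
τ = P_out/ω = 55915/152.1 = 367.6 N·m
In lb·ft: 367.6/1.356 = 271 lb·ft

271 lb·ft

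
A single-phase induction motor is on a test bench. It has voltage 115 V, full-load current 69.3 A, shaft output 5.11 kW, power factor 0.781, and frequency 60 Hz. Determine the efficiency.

82.1 %

P_out = 5.11 kW = 5110 W
P_in = V·I·cosφ = 115 × 69.3 × 0.781 = 6224 W
η = P_out / P_in = 5110 / 6224 = 0.821 = 82.1%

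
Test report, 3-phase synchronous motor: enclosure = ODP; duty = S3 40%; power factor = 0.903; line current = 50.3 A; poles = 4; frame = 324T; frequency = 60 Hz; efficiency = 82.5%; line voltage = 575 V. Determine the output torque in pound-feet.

146 lb·ft

P_in = √3·V·I·cosφ = 1.732 × 575 × 50.3 × 0.903 = 45235 W
P_out = η·P_in = 0.825 × 45235 = 37319 W
n = n_s = 120×60/4 = 1800 rpm (synchronous)
ω = 2π×1800/60 = 188.5 rad/s
τ = P_out/ω = 37319/188.5 = 198 N·m
In lb·ft: 198/1.356 = 146 lb·ft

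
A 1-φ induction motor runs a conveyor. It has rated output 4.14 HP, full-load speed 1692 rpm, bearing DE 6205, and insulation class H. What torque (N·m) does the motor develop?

17.4 N·m

P_out = 4.14 × 746 = 3088 W
ω = 2π × 1692/60 = 177.2 rad/s
τ = P_out/ω = 3088/177.2 = 17.4 N·m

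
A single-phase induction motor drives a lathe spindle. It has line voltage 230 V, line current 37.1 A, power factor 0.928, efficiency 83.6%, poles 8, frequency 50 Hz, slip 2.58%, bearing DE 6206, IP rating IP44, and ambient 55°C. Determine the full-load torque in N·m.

86.5 N·m

P_in = V·I·cosφ = 230 × 37.1 × 0.928 = 7919 W
P_out = η·P_in = 0.836 × 7919 = 6620 W
n_s = 120×50/8 = 750 rpm; n = 750×(1−0.0258) = 731 rpm
ω = 2π×731/60 = 76.55 rad/s
τ = P_out/ω = 6620/76.55 = 86.5 N·m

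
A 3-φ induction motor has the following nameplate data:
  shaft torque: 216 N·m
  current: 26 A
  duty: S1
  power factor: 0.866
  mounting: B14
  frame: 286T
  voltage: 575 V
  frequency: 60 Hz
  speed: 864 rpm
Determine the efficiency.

87.2 %

ω = 2π × 864/60 = 90.48 rad/s; P_out = τω = 216 × 90.48 = 19544 W
P_in = √3·V_L·I_L·cosφ = 1.732 × 575 × 26 × 0.866 = 22424 W
η = P_out / P_in = 19544 / 22424 = 0.872 = 87.2%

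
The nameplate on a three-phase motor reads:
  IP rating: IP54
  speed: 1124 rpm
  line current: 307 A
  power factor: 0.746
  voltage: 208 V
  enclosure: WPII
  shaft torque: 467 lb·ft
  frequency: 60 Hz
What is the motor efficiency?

90.3 %

τ = 467 lb·ft × 1.356 = 633.3 N·m
ω = 2π × 1124/60 = 117.7 rad/s; P_out = τω = 633.3 × 117.7 = 74539 W
P_in = √3·V_L·I_L·cosφ = 1.732 × 208 × 307 × 0.746 = 82507 W
η = P_out / P_in = 74539 / 82507 = 0.903 = 90.3%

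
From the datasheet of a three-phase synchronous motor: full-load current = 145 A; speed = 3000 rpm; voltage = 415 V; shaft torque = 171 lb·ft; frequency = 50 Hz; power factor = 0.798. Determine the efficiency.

87.6 %

τ = 171 lb·ft × 1.356 = 231.9 N·m
ω = 2π × 3000/60 = 314.2 rad/s; P_out = τω = 231.9 × 314.2 = 72863 W
P_in = √3·V_L·I_L·cosφ = 1.732 × 415 × 145 × 0.798 = 83170 W
η = P_out / P_in = 72863 / 83170 = 0.876 = 87.6%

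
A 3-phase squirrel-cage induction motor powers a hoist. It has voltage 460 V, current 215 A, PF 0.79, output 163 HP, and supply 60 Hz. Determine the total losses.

P_in = √3·V·I·cosφ = 1.732×460×215×0.79 = 135323 W
P_out = 163×746 = 121598 W
Losses = P_in − P_out = 135323 − 121598 = 13725 W

13700 W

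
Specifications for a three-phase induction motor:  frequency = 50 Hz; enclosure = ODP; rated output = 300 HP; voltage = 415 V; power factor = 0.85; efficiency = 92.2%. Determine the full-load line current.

P_out = 300 × 746 = 223800 W
P_in = P_out / η = 223800 / 0.922 = 242733 W
I_L = P_in / (√3·V_L·cosφ) = 242733 / (1.732 × 415 × 0.85) = 397 A

397 A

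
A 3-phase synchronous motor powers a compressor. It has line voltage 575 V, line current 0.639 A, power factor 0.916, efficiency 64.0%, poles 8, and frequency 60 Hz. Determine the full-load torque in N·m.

3.96 N·m

P_in = √3·V·I·cosφ = 1.732 × 575 × 0.639 × 0.916 = 583 W
P_out = η·P_in = 0.64 × 583 = 373 W
n = n_s = 120×60/8 = 900 rpm (synchronous)
ω = 2π×900/60 = 94.25 rad/s
τ = P_out/ω = 373/94.25 = 3.96 N·m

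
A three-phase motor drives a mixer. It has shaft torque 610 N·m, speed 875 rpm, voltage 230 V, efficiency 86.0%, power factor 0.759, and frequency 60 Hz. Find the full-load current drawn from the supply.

ω = 2π×875/60 = 91.63 rad/s; P_out = τω = 610 × 91.63 = 55894 W
P_in = P_out / η = 55894 / 0.860 = 64993 W
I_L = P_in / (√3·V_L·cosφ) = 64993 / (1.732 × 230 × 0.759) = 215 A

215 A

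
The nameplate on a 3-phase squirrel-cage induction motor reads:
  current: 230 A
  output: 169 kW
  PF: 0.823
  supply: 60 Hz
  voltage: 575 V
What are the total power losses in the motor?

19500 W

P_in = √3·V·I·cosφ = 1.732×575×230×0.823 = 188514 W
P_out = 169000 W
Losses = P_in − P_out = 188514 − 169000 = 19514 W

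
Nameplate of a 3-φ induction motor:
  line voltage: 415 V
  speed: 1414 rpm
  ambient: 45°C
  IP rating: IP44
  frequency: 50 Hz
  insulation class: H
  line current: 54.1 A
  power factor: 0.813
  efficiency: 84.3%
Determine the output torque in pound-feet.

133 lb·ft

P_in = √3·V·I·cosφ = 1.732 × 415 × 54.1 × 0.813 = 31614 W
P_out = η·P_in = 0.843 × 31614 = 26651 W
n = 1414 rpm
ω = 2π×1414/60 = 148.1 rad/s
τ = P_out/ω = 26651/148.1 = 180 N·m
In lb·ft: 180/1.356 = 133 lb·ft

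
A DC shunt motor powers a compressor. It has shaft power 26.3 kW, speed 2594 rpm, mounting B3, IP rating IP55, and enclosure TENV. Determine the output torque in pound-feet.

ω = 2π × 2594/60 = 271.6 rad/s
τ = P/ω = 26300/271.6 = 96.83 N·m
In lb·ft: 96.83/1.356 = 71.4 lb·ft

71.4 lb·ft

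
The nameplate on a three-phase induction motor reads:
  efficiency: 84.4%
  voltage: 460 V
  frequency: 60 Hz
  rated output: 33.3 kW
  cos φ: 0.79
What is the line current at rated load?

62.7 A

P_out = 33.3 kW = 33300 W
P_in = P_out / η = 33300 / 0.844 = 39455 W
I_L = P_in / (√3·V_L·cosφ) = 39455 / (1.732 × 460 × 0.79) = 62.7 A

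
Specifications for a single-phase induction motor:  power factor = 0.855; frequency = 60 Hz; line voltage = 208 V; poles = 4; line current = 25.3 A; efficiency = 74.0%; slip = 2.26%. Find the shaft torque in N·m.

P_in = V·I·cosφ = 208 × 25.3 × 0.855 = 4499 W
P_out = η·P_in = 0.74 × 4499 = 3329 W
n_s = 120×60/4 = 1800 rpm; n = 1800×(1−0.0226) = 1759 rpm
ω = 2π×1759/60 = 184.2 rad/s
τ = P_out/ω = 3329/184.2 = 18.1 N·m

18.1 N·m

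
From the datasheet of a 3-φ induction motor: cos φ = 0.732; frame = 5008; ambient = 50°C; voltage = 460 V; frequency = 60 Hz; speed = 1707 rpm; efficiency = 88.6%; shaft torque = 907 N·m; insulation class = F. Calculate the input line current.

ω = 2π×1707/60 = 178.8 rad/s; P_out = τω = 907 × 178.8 = 162172 W
P_in = P_out / η = 162172 / 0.886 = 183038 W
I_L = P_in / (√3·V_L·cosφ) = 183038 / (1.732 × 460 × 0.732) = 314 A

314 A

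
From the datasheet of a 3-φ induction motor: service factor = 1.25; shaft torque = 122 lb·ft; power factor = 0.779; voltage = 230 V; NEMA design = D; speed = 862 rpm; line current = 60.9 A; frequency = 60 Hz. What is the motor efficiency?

79.0 %

τ = 122 lb·ft × 1.356 = 165.4 N·m
ω = 2π × 862/60 = 90.27 rad/s; P_out = τω = 165.4 × 90.27 = 14931 W
P_in = √3·V_L·I_L·cosφ = 1.732 × 230 × 60.9 × 0.779 = 18899 W
η = P_out / P_in = 14931 / 18899 = 0.790 = 79.0%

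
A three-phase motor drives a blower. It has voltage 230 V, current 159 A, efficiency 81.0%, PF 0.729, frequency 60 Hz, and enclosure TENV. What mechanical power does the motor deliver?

P_in = √3·V·I·cosφ = 1.732 × 230 × 159 × 0.729 = 46174 W
P_out = η·P_in = 0.81 × 46174 = 37401 W

37.4 kW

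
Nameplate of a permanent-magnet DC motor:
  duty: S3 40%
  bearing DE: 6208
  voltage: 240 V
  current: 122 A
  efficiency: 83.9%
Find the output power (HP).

P_in = V·I = 240 × 122 = 29280 W
P_out = η·P_in = 0.839 × 29280 = 24566 W
= 24566/746 = 32.9 HP

32.9 HP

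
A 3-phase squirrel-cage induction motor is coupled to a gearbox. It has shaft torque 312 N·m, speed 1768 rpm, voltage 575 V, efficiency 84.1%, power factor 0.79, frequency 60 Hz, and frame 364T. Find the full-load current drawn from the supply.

87.3 A

ω = 2π×1768/60 = 185.1 rad/s; P_out = τω = 312 × 185.1 = 57751 W
P_in = P_out / η = 57751 / 0.841 = 68669 W
I_L = P_in / (√3·V_L·cosφ) = 68669 / (1.732 × 575 × 0.79) = 87.3 A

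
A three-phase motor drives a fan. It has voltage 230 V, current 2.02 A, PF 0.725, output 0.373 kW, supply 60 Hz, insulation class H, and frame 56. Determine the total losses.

P_in = √3·V·I·cosφ = 1.732×230×2.02×0.725 = 583 W
P_out = 373 W
Losses = P_in − P_out = 583 − 373 = 210 W

210 W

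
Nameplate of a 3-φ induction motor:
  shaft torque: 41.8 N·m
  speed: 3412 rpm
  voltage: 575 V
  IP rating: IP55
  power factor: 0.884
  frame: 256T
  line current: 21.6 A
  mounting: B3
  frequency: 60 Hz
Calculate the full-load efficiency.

ω = 2π × 3412/60 = 357.3 rad/s; P_out = τω = 41.8 × 357.3 = 14935 W
P_in = √3·V_L·I_L·cosφ = 1.732 × 575 × 21.6 × 0.884 = 19016 W
η = P_out / P_in = 14935 / 19016 = 0.785 = 78.5%

78.5 %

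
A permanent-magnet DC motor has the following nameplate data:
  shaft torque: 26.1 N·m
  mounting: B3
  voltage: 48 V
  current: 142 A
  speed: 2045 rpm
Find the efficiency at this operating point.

ω = 2π × 2045/60 = 214.2 rad/s; P_out = τω = 26.1 × 214.2 = 5591 W
P_in = V·I = 48 × 142 = 6816 W
η = P_out / P_in = 5591 / 6816 = 0.820 = 82.0%

82.0 %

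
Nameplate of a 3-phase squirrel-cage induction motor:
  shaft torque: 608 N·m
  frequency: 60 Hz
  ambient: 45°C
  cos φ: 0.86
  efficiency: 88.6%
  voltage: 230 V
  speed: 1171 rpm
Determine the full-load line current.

ω = 2π×1171/60 = 122.6 rad/s; P_out = τω = 608 × 122.6 = 74541 W
P_in = P_out / η = 74541 / 0.886 = 84132 W
I_L = P_in / (√3·V_L·cosφ) = 84132 / (1.732 × 230 × 0.86) = 246 A

246 A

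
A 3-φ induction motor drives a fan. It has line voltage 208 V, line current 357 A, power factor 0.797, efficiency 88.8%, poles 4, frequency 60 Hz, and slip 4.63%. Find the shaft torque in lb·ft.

P_in = √3·V·I·cosφ = 1.732 × 208 × 357 × 0.797 = 102503 W
P_out = η·P_in = 0.888 × 102503 = 91023 W
n_s = 120×60/4 = 1800 rpm; n = 1800×(1−0.0463) = 1717 rpm
ω = 2π×1717/60 = 179.8 rad/s
τ = P_out/ω = 91023/179.8 = 506.2 N·m
In lb·ft: 506.2/1.356 = 373 lb·ft

373 lb·ft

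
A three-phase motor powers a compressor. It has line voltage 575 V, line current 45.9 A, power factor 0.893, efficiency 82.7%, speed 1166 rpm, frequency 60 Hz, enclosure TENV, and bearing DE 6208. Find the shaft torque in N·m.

276 N·m

P_in = √3·V·I·cosφ = 1.732 × 575 × 45.9 × 0.893 = 40821 W
P_out = η·P_in = 0.827 × 40821 = 33759 W
n = 1166 rpm
ω = 2π×1166/60 = 122.1 rad/s
τ = P_out/ω = 33759/122.1 = 276 N·m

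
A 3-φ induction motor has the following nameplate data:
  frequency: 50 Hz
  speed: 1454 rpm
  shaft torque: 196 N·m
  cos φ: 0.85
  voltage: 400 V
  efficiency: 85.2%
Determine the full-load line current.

ω = 2π×1454/60 = 152.3 rad/s; P_out = τω = 196 × 152.3 = 29851 W
P_in = P_out / η = 29851 / 0.852 = 35036 W
I_L = P_in / (√3·V_L·cosφ) = 35036 / (1.732 × 400 × 0.85) = 59.5 A

59.5 A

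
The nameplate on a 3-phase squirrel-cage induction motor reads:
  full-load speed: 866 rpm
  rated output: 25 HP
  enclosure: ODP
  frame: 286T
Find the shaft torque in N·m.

206 N·m

P_out = 25 × 746 = 18650 W
ω = 2π × 866/60 = 90.69 rad/s
τ = P_out/ω = 18650/90.69 = 206 N·m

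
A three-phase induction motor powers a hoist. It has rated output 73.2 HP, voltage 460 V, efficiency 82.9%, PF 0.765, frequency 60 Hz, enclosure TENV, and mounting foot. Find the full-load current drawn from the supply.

108 A

P_out = 73.2 × 746 = 54607 W
P_in = P_out / η = 54607 / 0.829 = 65871 W
I_L = P_in / (√3·V_L·cosφ) = 65871 / (1.732 × 460 × 0.765) = 108 A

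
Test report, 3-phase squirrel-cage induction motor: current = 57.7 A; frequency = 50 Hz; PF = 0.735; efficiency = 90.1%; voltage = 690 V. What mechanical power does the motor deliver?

P_in = √3·V·I·cosφ = 1.732 × 690 × 57.7 × 0.735 = 50683 W
P_out = η·P_in = 0.901 × 50683 = 45665 W

45.7 kW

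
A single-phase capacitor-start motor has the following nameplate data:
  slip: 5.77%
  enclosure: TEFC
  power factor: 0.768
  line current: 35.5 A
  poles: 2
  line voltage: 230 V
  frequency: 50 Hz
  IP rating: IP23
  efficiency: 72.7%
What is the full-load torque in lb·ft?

P_in = V·I·cosφ = 230 × 35.5 × 0.768 = 6271 W
P_out = η·P_in = 0.727 × 6271 = 4559 W
n_s = 120×50/2 = 3000 rpm; n = 3000×(1−0.0577) = 2827 rpm
ω = 2π×2827/60 = 296 rad/s
τ = P_out/ω = 4559/296 = 15.4 N·m
In lb·ft: 15.4/1.356 = 11.4 lb·ft

11.4 lb·ft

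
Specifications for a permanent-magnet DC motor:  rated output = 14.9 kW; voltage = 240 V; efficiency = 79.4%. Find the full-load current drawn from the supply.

P_out = 14.9 kW = 14900 W
P_in = P_out / η = 14900 / 0.794 = 18766 W
I = P_in / V = 18766 / 240 = 78.2 A

78.2 A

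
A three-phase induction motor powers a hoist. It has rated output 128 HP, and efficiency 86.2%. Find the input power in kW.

111 kW

P_out = 128 × 746 = 95488 W
P_in = P_out/η = 95488/0.862 = 110775 W = 111 kW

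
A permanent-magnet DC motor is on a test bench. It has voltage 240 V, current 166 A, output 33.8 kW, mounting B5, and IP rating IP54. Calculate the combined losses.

6.04 kW

P_in = V·I = 240×166 = 39840 W
P_out = 33800 W
Losses = P_in − P_out = 39840 − 33800 = 6040 W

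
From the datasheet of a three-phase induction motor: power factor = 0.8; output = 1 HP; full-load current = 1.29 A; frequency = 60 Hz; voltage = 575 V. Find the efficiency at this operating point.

P_out = 1 × 746 = 746 W
P_in = √3·V_L·I_L·cosφ = 1.732 × 575 × 1.29 × 0.8 = 1028 W
η = P_out / P_in = 746 / 1028 = 0.726 = 72.6%

72.6 %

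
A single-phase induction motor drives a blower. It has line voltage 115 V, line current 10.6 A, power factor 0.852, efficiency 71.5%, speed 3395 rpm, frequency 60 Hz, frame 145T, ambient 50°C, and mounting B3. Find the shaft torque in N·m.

P_in = V·I·cosφ = 115 × 10.6 × 0.852 = 1039 W
P_out = η·P_in = 0.715 × 1039 = 743 W
n = 3395 rpm
ω = 2π×3395/60 = 355.5 rad/s
τ = P_out/ω = 743/355.5 = 2.09 N·m

2.09 N·m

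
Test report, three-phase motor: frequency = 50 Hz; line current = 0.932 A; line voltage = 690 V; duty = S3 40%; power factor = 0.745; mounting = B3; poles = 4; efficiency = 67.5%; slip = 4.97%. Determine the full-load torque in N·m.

3.75 N·m

P_in = √3·V·I·cosφ = 1.732 × 690 × 0.932 × 0.745 = 830 W
P_out = η·P_in = 0.675 × 830 = 560 W
n_s = 120×50/4 = 1500 rpm; n = 1500×(1−0.0497) = 1425 rpm
ω = 2π×1425/60 = 149.2 rad/s
τ = P_out/ω = 560/149.2 = 3.75 N·m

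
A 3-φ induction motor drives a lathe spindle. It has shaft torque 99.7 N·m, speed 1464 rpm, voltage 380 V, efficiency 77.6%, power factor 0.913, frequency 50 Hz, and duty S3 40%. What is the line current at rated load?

ω = 2π×1464/60 = 153.3 rad/s; P_out = τω = 99.7 × 153.3 = 15284 W
P_in = P_out / η = 15284 / 0.776 = 19696 W
I_L = P_in / (√3·V_L·cosφ) = 19696 / (1.732 × 380 × 0.913) = 32.8 A

32.8 A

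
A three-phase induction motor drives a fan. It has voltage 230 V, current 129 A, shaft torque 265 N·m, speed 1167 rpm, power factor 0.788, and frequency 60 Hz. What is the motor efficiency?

ω = 2π × 1167/60 = 122.2 rad/s; P_out = τω = 265 × 122.2 = 32383 W
P_in = √3·V_L·I_L·cosφ = 1.732 × 230 × 129 × 0.788 = 40494 W
η = P_out / P_in = 32383 / 40494 = 0.800 = 80.0%

80.0 %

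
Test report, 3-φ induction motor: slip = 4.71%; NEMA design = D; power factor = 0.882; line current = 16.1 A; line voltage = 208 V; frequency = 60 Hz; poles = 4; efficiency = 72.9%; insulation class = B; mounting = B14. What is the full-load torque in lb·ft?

15.3 lb·ft

P_in = √3·V·I·cosφ = 1.732 × 208 × 16.1 × 0.882 = 5116 W
P_out = η·P_in = 0.729 × 5116 = 3730 W
n_s = 120×60/4 = 1800 rpm; n = 1800×(1−0.0471) = 1715 rpm
ω = 2π×1715/60 = 179.6 rad/s
τ = P_out/ω = 3730/179.6 = 20.77 N·m
In lb·ft: 20.77/1.356 = 15.3 lb·ft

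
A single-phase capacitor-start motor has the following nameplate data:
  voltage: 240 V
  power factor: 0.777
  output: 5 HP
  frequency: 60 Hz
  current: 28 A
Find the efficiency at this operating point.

P_out = 5 × 746 = 3730 W
P_in = V·I·cosφ = 240 × 28 × 0.777 = 5221 W
η = P_out / P_in = 3730 / 5221 = 0.714 = 71.4%

71.4 %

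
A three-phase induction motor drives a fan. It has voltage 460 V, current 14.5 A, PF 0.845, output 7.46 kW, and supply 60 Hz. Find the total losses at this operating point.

2300 W

P_in = √3·V·I·cosφ = 1.732×460×14.5×0.845 = 9762 W
P_out = 7460 W
Losses = P_in − P_out = 9762 − 7460 = 2302 W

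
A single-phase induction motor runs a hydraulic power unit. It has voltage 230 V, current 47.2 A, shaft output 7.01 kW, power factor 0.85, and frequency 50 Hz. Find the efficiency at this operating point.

P_out = 7.01 kW = 7010 W
P_in = V·I·cosφ = 230 × 47.2 × 0.85 = 9228 W
η = P_out / P_in = 7010 / 9228 = 0.760 = 76.0%

76.0 %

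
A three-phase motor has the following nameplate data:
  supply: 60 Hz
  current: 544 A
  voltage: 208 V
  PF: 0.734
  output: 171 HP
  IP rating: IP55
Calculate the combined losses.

16300 W

P_in = √3·V·I·cosφ = 1.732×208×544×0.734 = 143849 W
P_out = 171×746 = 127566 W
Losses = P_in − P_out = 143849 − 127566 = 16283 W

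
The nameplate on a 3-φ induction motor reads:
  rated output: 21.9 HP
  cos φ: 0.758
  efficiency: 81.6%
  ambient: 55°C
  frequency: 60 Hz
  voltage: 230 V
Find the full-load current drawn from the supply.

P_out = 21.9 × 746 = 16337 W
P_in = P_out / η = 16337 / 0.816 = 20021 W
I_L = P_in / (√3·V_L·cosφ) = 20021 / (1.732 × 230 × 0.758) = 66.3 A

66.3 A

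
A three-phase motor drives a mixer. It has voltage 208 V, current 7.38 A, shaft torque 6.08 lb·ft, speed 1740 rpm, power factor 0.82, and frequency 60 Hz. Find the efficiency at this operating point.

τ = 6.08 lb·ft × 1.356 = 8.244 N·m
ω = 2π × 1740/60 = 182.2 rad/s; P_out = τω = 8.244 × 182.2 = 1502 W
P_in = √3·V_L·I_L·cosφ = 1.732 × 208 × 7.38 × 0.82 = 2180 W
η = P_out / P_in = 1502 / 2180 = 0.689 = 68.9%

68.9 %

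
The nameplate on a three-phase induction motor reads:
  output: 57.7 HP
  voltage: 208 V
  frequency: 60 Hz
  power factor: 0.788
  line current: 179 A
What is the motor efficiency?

84.7 %

P_out = 57.7 × 746 = 43044 W
P_in = √3·V_L·I_L·cosφ = 1.732 × 208 × 179 × 0.788 = 50815 W
η = P_out / P_in = 43044 / 50815 = 0.847 = 84.7%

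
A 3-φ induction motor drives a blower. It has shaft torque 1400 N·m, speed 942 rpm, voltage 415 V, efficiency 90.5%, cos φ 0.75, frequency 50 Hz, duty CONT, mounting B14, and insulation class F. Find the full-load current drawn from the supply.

283 A

ω = 2π×942/60 = 98.65 rad/s; P_out = τω = 1400 × 98.65 = 138110 W
P_in = P_out / η = 138110 / 0.905 = 152608 W
I_L = P_in / (√3·V_L·cosφ) = 152608 / (1.732 × 415 × 0.75) = 283 A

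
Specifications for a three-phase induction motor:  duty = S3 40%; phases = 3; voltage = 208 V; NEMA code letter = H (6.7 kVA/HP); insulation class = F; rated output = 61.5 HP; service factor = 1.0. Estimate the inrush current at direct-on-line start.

1140 A

S_LR = 6.7 × 61.5 = 412.05 kVA
I_LR = S_LR/(√3·V_L) = 412050/(1.732×208) = 1140 A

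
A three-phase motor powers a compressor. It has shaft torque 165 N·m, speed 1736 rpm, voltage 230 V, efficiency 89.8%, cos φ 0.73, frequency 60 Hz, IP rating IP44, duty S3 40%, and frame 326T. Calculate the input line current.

ω = 2π×1736/60 = 181.8 rad/s; P_out = τω = 165 × 181.8 = 29997 W
P_in = P_out / η = 29997 / 0.898 = 33404 W
I_L = P_in / (√3·V_L·cosφ) = 33404 / (1.732 × 230 × 0.73) = 115 A

115 A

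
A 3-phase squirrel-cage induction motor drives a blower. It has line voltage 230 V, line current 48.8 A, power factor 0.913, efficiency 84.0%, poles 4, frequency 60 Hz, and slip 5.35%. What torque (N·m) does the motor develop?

P_in = √3·V·I·cosφ = 1.732 × 230 × 48.8 × 0.913 = 17749 W
P_out = η·P_in = 0.84 × 17749 = 14909 W
n_s = 120×60/4 = 1800 rpm; n = 1800×(1−0.0535) = 1704 rpm
ω = 2π×1704/60 = 178.4 rad/s
τ = P_out/ω = 14909/178.4 = 83.6 N·m

83.6 N·m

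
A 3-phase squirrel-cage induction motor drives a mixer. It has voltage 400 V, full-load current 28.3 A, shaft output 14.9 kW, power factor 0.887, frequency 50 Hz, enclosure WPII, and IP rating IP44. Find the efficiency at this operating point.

P_out = 14.9 kW = 14900 W
P_in = √3·V_L·I_L·cosφ = 1.732 × 400 × 28.3 × 0.887 = 17391 W
η = P_out / P_in = 14900 / 17391 = 0.857 = 85.7%

85.7 %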